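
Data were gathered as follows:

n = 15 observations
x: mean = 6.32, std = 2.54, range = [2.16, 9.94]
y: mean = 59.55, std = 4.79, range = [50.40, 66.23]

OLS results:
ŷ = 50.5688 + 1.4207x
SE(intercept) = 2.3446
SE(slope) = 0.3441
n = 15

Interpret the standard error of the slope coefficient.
SE(β̂₁) = 0.3441 is the estimated standard deviation of the slope estimate across repeated samples; relative to β̂₁ = 1.4207 that is 24.2%, a moderately precise estimate.

What SE measures:
- The standard error quantifies the sampling variability of the coefficient estimate
- It is the estimated standard deviation of β̂₁ across hypothetical repeated samples of the same size
- Smaller SE → more precise estimate

Relative precision:
- SE / |β̂₁| = 0.3441 / 1.4207 = 24.2%
- Rule of thumb (under 20%: precise; 20% to under 50%: moderately precise; 50% or more: imprecise) → moderately precise

Rough 95% range (±2 SE): 1.4207 ± 0.6882 → (0.7325, 2.1089).

What drives SE(β̂₁): more residual scatter → larger SE; larger n (here n = 15) → smaller SE.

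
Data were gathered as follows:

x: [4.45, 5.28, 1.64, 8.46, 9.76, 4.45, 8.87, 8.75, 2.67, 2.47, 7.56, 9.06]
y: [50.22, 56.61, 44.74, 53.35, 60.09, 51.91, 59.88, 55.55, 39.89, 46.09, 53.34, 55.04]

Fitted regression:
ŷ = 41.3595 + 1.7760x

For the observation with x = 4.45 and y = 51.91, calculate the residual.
Residual = 2.6473

The residual is the difference between the actual value and the predicted value:

Residual = y - ŷ

Step 1: Calculate predicted value
ŷ = 41.3595 + 1.7760 × 4.45
ŷ = 49.2627

Step 2: Calculate residual
Residual = 51.91 - 49.2627
Residual = 2.6473

The residual is positive, so the observed y = 51.91 sits above the regression line (the line underestimates it by 2.6473).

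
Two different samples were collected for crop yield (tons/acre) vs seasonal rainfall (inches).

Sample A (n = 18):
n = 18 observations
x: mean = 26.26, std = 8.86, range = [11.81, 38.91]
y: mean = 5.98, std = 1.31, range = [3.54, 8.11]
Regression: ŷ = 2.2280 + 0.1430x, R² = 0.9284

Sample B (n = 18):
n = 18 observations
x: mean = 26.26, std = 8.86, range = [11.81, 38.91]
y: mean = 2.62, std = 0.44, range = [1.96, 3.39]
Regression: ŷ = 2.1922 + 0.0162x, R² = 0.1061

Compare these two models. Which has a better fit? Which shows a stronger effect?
Model A has the better fit (R² = 0.9284 vs 0.1061). Model A shows the stronger effect (|β₁| = 0.1430 vs 0.0162).

Model Comparison:

Fit — compare R²:
- Model A: R² = 0.9284 → 92.84% of variance in crop yield explained
- Model B: R² = 0.1061 → 10.61% of variance in crop yield explained
- 0.9284 > 0.1061 → Model A has the better fit

Effect size (slope magnitude):
- Model A: β₁ = 0.1430 → predicted crop yield rises 0.1430 tons/acre per additional inch of rainfall
- Model B: β₁ = 0.0162 → predicted crop yield rises 0.0162 tons/acre per additional inch of rainfall
- |0.1430| > |0.0162| → Model A shows the stronger marginal effect

Note: A better fit (higher R²) doesn't necessarily mean a more important relationship.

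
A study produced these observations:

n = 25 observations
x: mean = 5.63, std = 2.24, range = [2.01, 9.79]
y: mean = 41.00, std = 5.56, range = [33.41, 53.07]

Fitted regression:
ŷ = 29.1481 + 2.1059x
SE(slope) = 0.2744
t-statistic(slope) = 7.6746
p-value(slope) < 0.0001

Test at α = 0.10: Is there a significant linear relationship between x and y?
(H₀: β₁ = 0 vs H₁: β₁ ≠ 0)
Since p-value < 0.0001 < α = 0.10, reject H₀ — the slope is significantly different from 0.

Hypothesis test for the slope coefficient:

H₀: β₁ = 0 (no linear relationship)
H₁: β₁ ≠ 0 (linear relationship exists)

Test statistic: t = β̂₁ / SE(β̂₁) = 2.1059 / 0.2744 = 7.6746

p < 0.0001: how often a slope estimate this far from 0 (in SE units) would arise by chance if β₁ were truly 0.

Decision rule: reject H₀ if p-value < α.
p-value < 0.0001 < α = 0.10 → reject H₀.

Conclusion: the linear association between x and y is significant at the 10% level.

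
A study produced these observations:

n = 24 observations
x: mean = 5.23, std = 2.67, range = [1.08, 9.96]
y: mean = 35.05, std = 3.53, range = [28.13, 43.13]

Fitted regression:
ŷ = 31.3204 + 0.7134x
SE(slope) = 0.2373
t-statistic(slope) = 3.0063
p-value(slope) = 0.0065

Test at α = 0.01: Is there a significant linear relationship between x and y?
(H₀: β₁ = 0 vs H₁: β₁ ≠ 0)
p-value = 0.0065 < α = 0.01, so we reject H₀. The relationship is significant.

Hypothesis test for the slope coefficient:

H₀: β₁ = 0 (no linear relationship)
H₁: β₁ ≠ 0 (linear relationship exists)

Test statistic: t = β̂₁ / SE(β̂₁) = 0.7134 / 0.2373 = 3.0063

The p-value (0.0065) is the probability, under H₀, of a t-statistic at least as extreme as |t| = 3.0063 (two-sided, df = n − 2 = 22).

Decision rule: reject H₀ if p-value < α.
p-value = 0.0065 < α = 0.01 → reject H₀.

There is sufficient evidence at the 1% significance level to conclude that a linear relationship exists between x and y.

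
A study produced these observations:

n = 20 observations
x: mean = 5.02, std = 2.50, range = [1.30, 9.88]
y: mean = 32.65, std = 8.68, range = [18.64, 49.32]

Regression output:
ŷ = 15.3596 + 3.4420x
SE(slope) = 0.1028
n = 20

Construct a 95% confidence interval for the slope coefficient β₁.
The 95% CI for β₁ is (3.2260, 3.6580)

Confidence interval for the slope:

The 95% CI for β₁ is: β̂₁ ± t*(α/2, n-2) × SE(β̂₁)

Step 1: Find critical t-value
- Confidence level = 0.95
- Degrees of freedom = n - 2 = 20 - 2 = 18
- t*(α/2, 18) = 2.1009

Step 2: Calculate margin of error
Margin = 2.1009 × 0.1028 = 0.2160

Step 3: Construct interval
CI = 3.4420 ± 0.2160
CI = (3.2260, 3.6580)

Interpretation: intervals built this way capture the true β₁ in 95% of repeated samples; here the plausible range for the per-unit effect of x on y is 3.2260 to 3.6580.
Since 0 is outside the interval, a two-sided test at α = 0.05 would reject H₀: β₁ = 0.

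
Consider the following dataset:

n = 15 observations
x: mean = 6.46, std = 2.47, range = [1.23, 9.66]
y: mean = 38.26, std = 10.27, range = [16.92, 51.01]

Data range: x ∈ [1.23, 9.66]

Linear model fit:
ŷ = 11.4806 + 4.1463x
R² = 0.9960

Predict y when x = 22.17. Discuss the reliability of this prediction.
ŷ = 103.4041, but this is extrapolation (above the data range [1.23, 9.66]) and may be unreliable.

Prediction calculation:
ŷ = 11.4806 + 4.1463 × 22.17
ŷ = 103.4041

Reliability:
- Data range: x ∈ [1.23, 9.66]
- Prediction point: x = 22.17 is 12.51 units above the observed range → this is EXTRAPOLATION, not interpolation

Why that matters here:
- The standard error of prediction grows with (x − x̄)², and x = 22.17 is far from x̄ = 6.46
- There are no observations near this x to validate the fitted line there

Report the number if required, but flag clearly that it is an extrapolation.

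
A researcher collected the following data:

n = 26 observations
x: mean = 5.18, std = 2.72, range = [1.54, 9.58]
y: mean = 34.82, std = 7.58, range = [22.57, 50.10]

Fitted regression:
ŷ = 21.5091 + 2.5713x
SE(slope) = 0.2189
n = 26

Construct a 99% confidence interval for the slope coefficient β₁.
The 99% CI for β₁ is (1.9591, 3.1835)

Confidence interval for the slope:

The 99% CI for β₁ is: β̂₁ ± t*(α/2, n-2) × SE(β̂₁)

Step 1: Find critical t-value
- Confidence level = 0.99
- Degrees of freedom = n - 2 = 26 - 2 = 24
- t*(α/2, 24) = 2.7969

Step 2: Calculate margin of error
Margin = 2.7969 × 0.2189 = 0.6122

Step 3: Construct interval
CI = 2.5713 ± 0.6122
CI = (1.9591, 3.1835)

Interpretation: each one-unit increase in x is associated with a change in mean y of between 1.9591 and 3.1835, with 99% confidence.
Since 0 is outside the interval, a two-sided test at α = 0.01 would reject H₀: β₁ = 0.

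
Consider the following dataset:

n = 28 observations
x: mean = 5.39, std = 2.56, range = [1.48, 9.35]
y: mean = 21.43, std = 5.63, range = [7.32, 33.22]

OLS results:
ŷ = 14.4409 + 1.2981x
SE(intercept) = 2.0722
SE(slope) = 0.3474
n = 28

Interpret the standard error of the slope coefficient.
SE(slope) = 0.3474 measures the uncertainty in the estimated slope. The coefficient is estimated with moderate precision (SE/|β̂₁| = 26.8%).

SE(β̂₁) = s / √Sxx, where s is the residual standard deviation and Sxx = Σ(x − x̄)². It is the yardstick for how far β̂₁ = 1.2981 could plausibly be from the true slope.

Relative precision:
- SE / |β̂₁| = 0.3474 / 1.2981 = 26.8%
- Rule of thumb (under 20%: precise; 20% to under 50%: moderately precise; 50% or more: imprecise) → moderately precise

Link to the t-test: t = β̂₁ / SE(β̂₁) = 1.2981 / 0.3474 = 3.7366, the statistic for H₀: β₁ = 0.

What drives SE(β̂₁): more residual scatter → larger SE; larger n (here n = 28) → smaller SE; wider spread of x values → smaller SE.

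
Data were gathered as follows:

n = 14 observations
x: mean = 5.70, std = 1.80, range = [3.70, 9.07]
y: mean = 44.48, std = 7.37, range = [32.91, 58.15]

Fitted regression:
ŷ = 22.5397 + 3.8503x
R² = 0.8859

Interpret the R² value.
The model explains 88.59% of the variance in y (R² = 0.8859), leaving 11.41% unexplained; the fit is strong.

The coefficient of determination R² is the fraction of the total variation in y that the fitted line accounts for.

Here R² = 0.8859:
- Explained: 88.59% of the variation in y
- Unexplained (residual): 100% − 88.59% = 11.41%
- Rule of thumb (below 0.3 weak; 0.3 to below 0.7 moderate; 0.7 and above strong) → strong

Calculation: R² = 1 − (SS_res / SS_tot), where SS_res is the sum of squared residuals and SS_tot the total sum of squares.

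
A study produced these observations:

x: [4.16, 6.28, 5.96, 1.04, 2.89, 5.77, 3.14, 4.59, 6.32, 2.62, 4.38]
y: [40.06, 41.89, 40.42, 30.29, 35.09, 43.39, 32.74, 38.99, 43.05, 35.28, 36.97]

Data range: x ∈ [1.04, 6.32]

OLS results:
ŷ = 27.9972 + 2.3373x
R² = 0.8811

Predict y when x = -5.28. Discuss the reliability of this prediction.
The equation gives ŷ = 15.6563; however x = -5.28 is 6.32 units below the observed range, so this extrapolated value should not be trusted.

Prediction calculation:
ŷ = 27.9972 + 2.3373 × (-5.28)
ŷ = 15.6563

Reliability:
- Data range: x ∈ [1.04, 6.32]
- Prediction point: x = -5.28 is 6.32 units below the observed range → this is EXTRAPOLATION, not interpolation

Why that matters here:
- R² describes fit only over the sampled x values; it says nothing about behaviour beyond them
- Real relationships often flatten, saturate, or turn nonlinear at extremes
- There are no observations near this x to validate the fitted line there

Report the number if required, but flag clearly that it is an extrapolation.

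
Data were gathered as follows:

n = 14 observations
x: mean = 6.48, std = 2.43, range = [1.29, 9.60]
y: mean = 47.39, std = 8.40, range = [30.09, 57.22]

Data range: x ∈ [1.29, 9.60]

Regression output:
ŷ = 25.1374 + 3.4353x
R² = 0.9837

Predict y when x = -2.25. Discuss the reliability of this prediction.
The equation gives ŷ = 17.4080; however x = -2.25 is 3.54 units below the observed range, so this extrapolated value should not be trusted.

Prediction calculation:
ŷ = 25.1374 + 3.4353 × (-2.25)
ŷ = 17.4080

Reliability:
- Data range: x ∈ [1.29, 9.60]
- Prediction point: x = -2.25 is 3.54 units below the observed range → this is EXTRAPOLATION, not interpolation

Why that matters here:
- R² describes fit only over the sampled x values; it says nothing about behaviour beyond them
- The linear relationship may not hold outside the observed range
- There are no observations near this x to validate the fitted line there

Report the number if required, but flag clearly that it is an extrapolation.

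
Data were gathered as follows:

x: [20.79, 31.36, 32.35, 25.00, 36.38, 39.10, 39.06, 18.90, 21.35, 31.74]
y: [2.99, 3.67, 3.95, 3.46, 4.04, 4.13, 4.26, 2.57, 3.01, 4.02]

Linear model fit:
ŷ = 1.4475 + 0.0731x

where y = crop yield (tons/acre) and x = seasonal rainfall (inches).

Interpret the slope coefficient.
For each additional inch of rainfall, predicted crop yield increases by approximately 0.0731 tons/acre.

The slope coefficient β₁ = 0.0731 represents the marginal effect of rainfall on crop yield.

Interpretation:
- Rainfall up by 1 inch → predicted crop yield increases by 0.0731 tons/acre
- The effect is assumed constant over the observed range of x (linearity)
- The slope describes association in these data, not necessarily a causal effect

(β₀ = 1.4475 is the fitted value at x = 0 and is not part of the slope interpretation.)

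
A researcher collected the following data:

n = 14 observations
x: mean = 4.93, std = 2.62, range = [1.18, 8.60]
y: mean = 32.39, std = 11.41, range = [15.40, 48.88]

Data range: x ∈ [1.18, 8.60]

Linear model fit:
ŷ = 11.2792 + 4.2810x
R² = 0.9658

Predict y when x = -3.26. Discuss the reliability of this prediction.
The equation gives ŷ = -2.6769; however x = -3.26 is 4.44 units below the observed range, so this extrapolated value should not be trusted.

Prediction calculation:
ŷ = 11.2792 + 4.2810 × (-3.26)
ŷ = -2.6769

Reliability:
- Data range: x ∈ [1.18, 8.60]
- Prediction point: x = -3.26 is 4.44 units below the observed range → this is EXTRAPOLATION, not interpolation

Why that matters here:
- The linear relationship may not hold outside the observed range
- Real relationships often flatten, saturate, or turn nonlinear at extremes
- There are no observations near this x to validate the fitted line there

Report the number if required, but flag clearly that it is an extrapolation.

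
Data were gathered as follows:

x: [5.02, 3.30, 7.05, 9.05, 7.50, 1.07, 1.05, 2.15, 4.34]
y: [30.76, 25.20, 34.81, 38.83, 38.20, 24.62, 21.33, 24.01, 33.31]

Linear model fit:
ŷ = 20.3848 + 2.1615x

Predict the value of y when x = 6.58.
ŷ = 34.6075

Plug x = 6.58 into the fitted line:

ŷ = 20.3848 + 2.1615 × 6.58
ŷ = 20.3848 + 14.2227
ŷ = 34.6075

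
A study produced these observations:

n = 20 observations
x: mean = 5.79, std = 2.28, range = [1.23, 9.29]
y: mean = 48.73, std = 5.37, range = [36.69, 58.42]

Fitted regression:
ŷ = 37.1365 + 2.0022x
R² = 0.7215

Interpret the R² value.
About 72.15% of the variability in y is accounted for by the regression on x (R² = 0.7215) — a strong linear fit.

R² (coefficient of determination) measures the proportion of variance in y explained by the regression model.

Here R² = 0.7215:
- Explained: 72.15% of the variation in y
- Unexplained (residual): 100% − 72.15% = 27.85%
- Rule of thumb (below 0.3 weak; 0.3 to below 0.7 moderate; 0.7 and above strong) → strong

Note: R² never decreases when predictors are added, so it should not be used alone to compare models of different size.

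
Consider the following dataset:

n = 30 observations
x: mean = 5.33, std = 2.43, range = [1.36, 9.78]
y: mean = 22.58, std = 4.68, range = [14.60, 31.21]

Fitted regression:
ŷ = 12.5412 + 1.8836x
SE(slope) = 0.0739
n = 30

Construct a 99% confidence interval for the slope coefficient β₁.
The 99% CI for β₁ is (1.6794, 2.0878)

Confidence interval for the slope:

The 99% CI for β₁ is: β̂₁ ± t*(α/2, n-2) × SE(β̂₁)

Step 1: Find critical t-value
- Confidence level = 0.99
- Degrees of freedom = n - 2 = 30 - 2 = 28
- t*(α/2, 28) = 2.7633

Step 2: Calculate margin of error
Margin = 2.7633 × 0.0739 = 0.2042

Step 3: Construct interval
CI = 1.8836 ± 0.2042
CI = (1.6794, 2.0878)

Interpretation: We are 99% confident that the true slope β₁ lies between 1.6794 and 2.0878.
Both endpoints are positive, so the data support a genuinely positive slope at this confidence level.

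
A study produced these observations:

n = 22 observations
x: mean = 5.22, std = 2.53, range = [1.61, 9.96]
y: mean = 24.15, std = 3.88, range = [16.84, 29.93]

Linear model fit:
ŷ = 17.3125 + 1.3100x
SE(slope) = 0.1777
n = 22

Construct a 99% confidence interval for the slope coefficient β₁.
The 99% CI for β₁ is (0.8044, 1.8156)

Confidence interval for the slope:

The 99% CI for β₁ is: β̂₁ ± t*(α/2, n-2) × SE(β̂₁)

Step 1: Find critical t-value
- Confidence level = 0.99
- Degrees of freedom = n - 2 = 22 - 2 = 20
- t*(α/2, 20) = 2.8453

Step 2: Calculate margin of error
Margin = 2.8453 × 0.1777 = 0.5056

Step 3: Construct interval
CI = 1.3100 ± 0.5056
CI = (0.8044, 1.8156)

Interpretation: We are 99% confident that the true slope β₁ lies between 0.8044 and 1.8156.
Since 0 is outside the interval, a two-sided test at α = 0.01 would reject H₀: β₁ = 0.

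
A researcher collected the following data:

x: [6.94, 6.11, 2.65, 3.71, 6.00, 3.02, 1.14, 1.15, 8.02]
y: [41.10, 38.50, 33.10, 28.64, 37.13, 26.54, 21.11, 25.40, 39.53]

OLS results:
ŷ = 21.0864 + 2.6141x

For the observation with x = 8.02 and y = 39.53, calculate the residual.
Residual = -2.5215

The residual is the difference between the actual value and the predicted value:

Residual = y - ŷ

Step 1: Calculate predicted value
ŷ = 21.0864 + 2.6141 × 8.02
ŷ = 42.0515

Step 2: Calculate residual
Residual = 39.53 - 42.0515
Residual = -2.5215

The residual is negative, so the observed y = 39.53 sits below the regression line (the line overestimates it by 2.5215).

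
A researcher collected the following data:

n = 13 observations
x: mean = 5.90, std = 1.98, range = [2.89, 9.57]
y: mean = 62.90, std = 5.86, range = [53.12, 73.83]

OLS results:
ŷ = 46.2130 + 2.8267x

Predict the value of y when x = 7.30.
ŷ = 66.8479

Plug x = 7.30 into the fitted line:

ŷ = 46.2130 + 2.8267 × 7.30
ŷ = 46.2130 + 20.6349
ŷ = 66.8479

This is the fitted mean response at that x — an individual observation would come with a wider prediction interval.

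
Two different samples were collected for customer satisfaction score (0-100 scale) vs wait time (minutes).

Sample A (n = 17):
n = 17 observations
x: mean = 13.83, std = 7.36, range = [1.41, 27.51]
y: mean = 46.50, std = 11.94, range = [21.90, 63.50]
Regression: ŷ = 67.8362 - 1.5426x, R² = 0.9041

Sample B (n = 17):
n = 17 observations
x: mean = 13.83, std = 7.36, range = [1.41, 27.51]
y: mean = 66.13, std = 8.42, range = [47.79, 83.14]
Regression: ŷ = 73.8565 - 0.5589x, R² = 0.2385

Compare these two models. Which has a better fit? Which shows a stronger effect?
Model A has the better fit (R² = 0.9041 vs 0.2385). Model A shows the stronger effect (|β₁| = 1.5426 vs 0.5589).

Model Comparison:

Goodness of fit (R²):
- Model A: R² = 0.9041 → 90.41% of variance in satisfaction score explained
- Model B: R² = 0.2385 → 23.85% of variance in satisfaction score explained
- 0.9041 > 0.2385 → Model A has the better fit

Strength of effect — compare |β₁|:
- Model A: β₁ = -1.5426 → predicted satisfaction score falls 1.5426 points per additional minute of wait time
- Model B: β₁ = -0.5589 → predicted satisfaction score falls 0.5589 points per additional minute of wait time
- |-1.5426| > |-0.5589| → Model A shows the stronger marginal effect

Notes:
- A better fit (higher R²) doesn't necessarily mean a more important relationship.
- The two samples could reflect different populations, time periods, or measurement quality.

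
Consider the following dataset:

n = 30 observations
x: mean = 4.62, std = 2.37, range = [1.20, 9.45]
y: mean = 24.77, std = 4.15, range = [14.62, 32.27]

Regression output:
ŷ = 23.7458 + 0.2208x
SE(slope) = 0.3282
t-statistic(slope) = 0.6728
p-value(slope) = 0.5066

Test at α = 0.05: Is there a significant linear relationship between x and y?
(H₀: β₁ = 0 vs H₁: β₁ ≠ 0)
Since p-value = 0.5066 ≥ α = 0.05, fail to reject H₀ — the slope is not significantly different from 0.

Hypothesis test for the slope coefficient:

H₀: β₁ = 0 (no linear relationship)
H₁: β₁ ≠ 0 (linear relationship exists)

Test statistic: t = β̂₁ / SE(β̂₁) = 0.2208 / 0.3282 = 0.6728

With df = 28, the two-sided p-value for |t| = 0.6728 is 0.5066.

Decision rule: reject H₀ if p-value < α.
p-value = 0.5066 ≥ α = 0.05 → fail to reject H₀.

At α = 0.05 the data do not provide convincing evidence of a nonzero slope.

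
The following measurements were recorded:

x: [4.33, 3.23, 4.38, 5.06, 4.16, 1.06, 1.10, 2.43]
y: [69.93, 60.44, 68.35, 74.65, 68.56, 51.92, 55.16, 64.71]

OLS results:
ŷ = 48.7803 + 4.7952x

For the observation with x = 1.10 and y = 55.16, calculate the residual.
Residual = 1.1050

The residual is the difference between the actual value and the predicted value:

Residual = y - ŷ

Step 1: Calculate predicted value
ŷ = 48.7803 + 4.7952 × 1.10
ŷ = 54.0550

Step 2: Calculate residual
Residual = 55.16 - 54.0550
Residual = 1.1050

Sign check: y > ŷ, so the point is above the line and the fit underestimates here.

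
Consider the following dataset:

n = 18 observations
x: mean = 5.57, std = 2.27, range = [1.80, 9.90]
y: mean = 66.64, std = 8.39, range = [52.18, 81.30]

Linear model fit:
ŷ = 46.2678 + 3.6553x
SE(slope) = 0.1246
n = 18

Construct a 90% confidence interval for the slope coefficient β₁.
The 90% CI for β₁ is (3.4378, 3.8728)

Confidence interval for the slope:

The 90% CI for β₁ is: β̂₁ ± t*(α/2, n-2) × SE(β̂₁)

Step 1: Find critical t-value
- Confidence level = 0.9
- Degrees of freedom = n - 2 = 18 - 2 = 16
- t*(α/2, 16) = 1.7459

Step 2: Calculate margin of error
Margin = 1.7459 × 0.1246 = 0.2175

Step 3: Construct interval
CI = 3.6553 ± 0.2175
CI = (3.4378, 3.8728)

Interpretation: intervals built this way capture the true β₁ in 90% of repeated samples; here the plausible range for the per-unit effect of x on y is 3.4378 to 3.8728.
Since 0 is outside the interval, a two-sided test at α = 0.10 would reject H₀: β₁ = 0.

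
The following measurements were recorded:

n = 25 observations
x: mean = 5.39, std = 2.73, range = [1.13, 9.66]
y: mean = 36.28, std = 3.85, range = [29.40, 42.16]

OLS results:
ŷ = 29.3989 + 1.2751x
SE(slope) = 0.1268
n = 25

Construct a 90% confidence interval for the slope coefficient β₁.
The 90% CI for β₁ is (1.0578, 1.4924)

Confidence interval for the slope:

The 90% CI for β₁ is: β̂₁ ± t*(α/2, n-2) × SE(β̂₁)

Step 1: Find critical t-value
- Confidence level = 0.9
- Degrees of freedom = n - 2 = 25 - 2 = 23
- t*(α/2, 23) = 1.7139

Step 2: Calculate margin of error
Margin = 1.7139 × 0.1268 = 0.2173

Step 3: Construct interval
CI = 1.2751 ± 0.2173
CI = (1.0578, 1.4924)

Interpretation: We are 90% confident that the true slope β₁ lies between 1.0578 and 1.4924.
Both endpoints are positive, so the data support a genuinely positive slope at this confidence level.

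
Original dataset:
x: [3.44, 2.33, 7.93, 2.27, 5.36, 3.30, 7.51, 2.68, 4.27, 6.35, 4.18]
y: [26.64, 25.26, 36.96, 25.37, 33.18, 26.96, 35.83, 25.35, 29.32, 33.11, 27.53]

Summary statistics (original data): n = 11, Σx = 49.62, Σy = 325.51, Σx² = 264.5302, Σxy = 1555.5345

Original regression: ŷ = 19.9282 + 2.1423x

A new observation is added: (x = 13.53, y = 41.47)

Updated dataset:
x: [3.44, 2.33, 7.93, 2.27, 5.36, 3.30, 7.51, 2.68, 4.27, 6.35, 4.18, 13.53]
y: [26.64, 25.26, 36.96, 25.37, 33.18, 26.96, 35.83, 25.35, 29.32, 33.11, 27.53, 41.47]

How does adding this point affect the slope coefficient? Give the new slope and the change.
Adding the point moves β₁ from 2.1423 to 1.6084, i.e. it decreases by 0.5339 (-24.9%).

The new point has HIGH LEVERAGE: x = 13.53 is far from the original mean x̄ = 49.62/11 ≈ 4.51 (original range [2.27, 7.93]).

Step 1: Update the sums with the new point (n goes from 11 to 12)
Σx  = 49.62 + 13.53 = 63.15
Σy  = 325.51 + 41.47 = 366.98
Σx² = 264.5302 + 13.53² = 264.5302 + 183.0609 = 447.5911
Σxy = 1555.5345 + 13.53×41.47 = 1555.5345 + 561.0891 = 2116.6236

Step 2: Recompute the slope with b₁ = (nΣxy − ΣxΣy) / (nΣx² − (Σx)²)
Numerator   = 12×2116.6236 − 63.15×366.98 = 25399.4832 − 23174.7870 = 2224.6962
Denominator = 12×447.5911 − 63.15² = 5371.0932 − 3987.9225 = 1383.1707
b₁(new) = 2224.6962 / 1383.1707 = 1.6084

(Same formula on the original sums: (11×1555.5345 − 49.62×325.51) / (11×264.5302 − 49.62²) = 959.0733 / 447.6878 = 2.1423, matching the given fit.)

Step 3: Change in slope
Δβ₁ = 1.6084 − 2.1423 = -0.5339
Relative change = -0.5339 / 2.1423 × 100% = -24.9%
→ the slope decreases when the point is added.

Because the point sits below the extension of the original line at a high-leverage x, it tilts the fit down.
In practice: examine leverage (hᵢ) and Cook's distance rather than deleting it automatically.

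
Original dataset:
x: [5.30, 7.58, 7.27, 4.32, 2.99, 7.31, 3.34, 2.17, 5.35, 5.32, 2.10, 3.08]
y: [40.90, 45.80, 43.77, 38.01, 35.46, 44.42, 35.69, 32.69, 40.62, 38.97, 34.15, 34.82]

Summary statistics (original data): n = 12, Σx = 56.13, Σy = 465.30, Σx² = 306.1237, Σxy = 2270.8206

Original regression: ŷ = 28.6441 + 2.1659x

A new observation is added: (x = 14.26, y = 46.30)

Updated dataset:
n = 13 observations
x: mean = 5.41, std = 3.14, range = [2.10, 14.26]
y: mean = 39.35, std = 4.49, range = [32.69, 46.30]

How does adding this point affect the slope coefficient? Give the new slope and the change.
Adding the point moves β₁ from 2.1659 to 1.2541, i.e. it decreases by 0.9118 (-42.1%).

x = 14.26 lies well outside the original x-range [2.10, 7.58] (x̄ ≈ 4.68), so this observation has high leverage and can move the slope substantially.

Step 1: Update the sums with the new point (n goes from 12 to 13)
Σx  = 56.13 + 14.26 = 70.39
Σy  = 465.30 + 46.30 = 511.60
Σx² = 306.1237 + 14.26² = 306.1237 + 203.3476 = 509.4713
Σxy = 2270.8206 + 14.26×46.30 = 2270.8206 + 660.2380 = 2931.0586

Step 2: Recompute the slope with b₁ = (nΣxy − ΣxΣy) / (nΣx² − (Σx)²)
Numerator   = 13×2931.0586 − 70.39×511.60 = 38103.7618 − 36011.5240 = 2092.2378
Denominator = 13×509.4713 − 70.39² = 6623.1269 − 4954.7521 = 1668.3748
b₁(new) = 2092.2378 / 1668.3748 = 1.2541

(Same formula on the original sums: (12×2270.8206 − 56.13×465.30) / (12×306.1237 − 56.13²) = 1132.5582 / 522.9075 = 2.1659, matching the given fit.)

Step 3: Change in slope
Δβ₁ = 1.2541 − 2.1659 = -0.9118
Relative change = -0.9118 / 2.1659 × 100% = -42.1%
→ the slope decreases when the point is added.

A high-leverage point only changes the slope if it is off the original line; here y = 46.30 is below the original trend, so the slope decreases.
In practice: investigate whether it comes from the same population as the rest of the sample; check such a point for data-entry or measurement error.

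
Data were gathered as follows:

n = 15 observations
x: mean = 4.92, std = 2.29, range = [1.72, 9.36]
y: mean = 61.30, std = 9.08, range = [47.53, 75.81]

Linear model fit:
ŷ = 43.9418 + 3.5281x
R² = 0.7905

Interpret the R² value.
The model explains 79.05% of the variance in y (R² = 0.7905), leaving 20.95% unexplained; the fit is strong.

R² (coefficient of determination) measures the proportion of variance in y explained by the regression model.

Here R² = 0.7905:
- Explained: 79.05% of the variation in y
- Unexplained (residual): 100% − 79.05% = 20.95%
- Rule of thumb (below 0.3 weak; 0.3 to below 0.7 moderate; 0.7 and above strong) → strong

Equivalently, for simple linear regression R² = r², so |r| = √0.7905 ≈ 0.8891.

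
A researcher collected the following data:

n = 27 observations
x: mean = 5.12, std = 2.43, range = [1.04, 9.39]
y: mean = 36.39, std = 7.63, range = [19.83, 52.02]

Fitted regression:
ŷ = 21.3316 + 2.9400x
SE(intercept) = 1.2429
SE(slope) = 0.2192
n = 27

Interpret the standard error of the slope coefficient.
The slope 2.9400 is pinned down to within about ±0.2192 (one SE) by these data — relative uncertainty 7.5%, i.e. precise.

SE(β̂₁) = s / √Sxx, where s is the residual standard deviation and Sxx = Σ(x − x̄)². It is the yardstick for how far β̂₁ = 2.9400 could plausibly be from the true slope.

Relative precision:
- SE / |β̂₁| = 0.2192 / 2.9400 = 7.5%
- Rule of thumb (under 20%: precise; 20% to under 50%: moderately precise; 50% or more: imprecise) → precise

Link to the t-test: t = β̂₁ / SE(β̂₁) = 2.9400 / 0.2192 = 13.4124, the statistic for H₀: β₁ = 0.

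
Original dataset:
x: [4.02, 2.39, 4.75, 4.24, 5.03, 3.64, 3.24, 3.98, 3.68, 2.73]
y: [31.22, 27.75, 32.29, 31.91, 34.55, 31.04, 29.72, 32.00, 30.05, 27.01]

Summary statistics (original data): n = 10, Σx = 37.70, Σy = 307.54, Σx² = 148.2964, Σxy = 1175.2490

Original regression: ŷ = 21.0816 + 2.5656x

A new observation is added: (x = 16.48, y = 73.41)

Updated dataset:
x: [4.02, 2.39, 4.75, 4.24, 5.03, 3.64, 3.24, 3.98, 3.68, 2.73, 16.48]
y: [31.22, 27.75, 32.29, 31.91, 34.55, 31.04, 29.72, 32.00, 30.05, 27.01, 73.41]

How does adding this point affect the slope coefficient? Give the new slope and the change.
The slope changes from 2.5656 to 3.3242 (change of +0.7586, or +29.6%).

x = 16.48 lies well outside the original x-range [2.39, 5.03] (x̄ ≈ 3.77), so this observation has high leverage and can move the slope substantially.

Step 1: Update the sums with the new point (n goes from 10 to 11)
Σx  = 37.70 + 16.48 = 54.18
Σy  = 307.54 + 73.41 = 380.95
Σx² = 148.2964 + 16.48² = 148.2964 + 271.5904 = 419.8868
Σxy = 1175.2490 + 16.48×73.41 = 1175.2490 + 1209.7968 = 2385.0458

Step 2: Recompute the slope with b₁ = (nΣxy − ΣxΣy) / (nΣx² − (Σx)²)
Numerator   = 11×2385.0458 − 54.18×380.95 = 26235.5038 − 20639.8710 = 5595.6328
Denominator = 11×419.8868 − 54.18² = 4618.7548 − 2935.4724 = 1683.2824
b₁(new) = 5595.6328 / 1683.2824 = 3.3242

(Same formula on the original sums: (10×1175.2490 − 37.70×307.54) / (10×148.2964 − 37.70²) = 158.2320 / 61.6740 = 2.5656, matching the given fit.)

Step 3: Change in slope
Δβ₁ = 3.3242 − 2.5656 = +0.7586
Relative change = +0.7586 / 2.5656 × 100% = +29.6%
→ the slope increases when the point is added.

A high-leverage point only changes the slope if it is off the original line; here y = 73.41 is above the original trend, so the slope increases.
In practice: investigate whether it comes from the same population as the rest of the sample; examine leverage (hᵢ) and Cook's distance rather than deleting it automatically.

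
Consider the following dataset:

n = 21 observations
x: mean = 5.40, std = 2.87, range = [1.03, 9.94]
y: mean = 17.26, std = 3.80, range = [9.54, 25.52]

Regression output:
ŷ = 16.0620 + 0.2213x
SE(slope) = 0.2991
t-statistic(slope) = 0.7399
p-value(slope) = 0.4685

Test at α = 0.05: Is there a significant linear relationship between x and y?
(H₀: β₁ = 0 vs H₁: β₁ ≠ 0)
Fail to reject H₀: p-value = 0.4685 ≥ α = 0.05. The linear relationship is not significant at the 5% level.

Hypothesis test for the slope coefficient:

H₀: β₁ = 0 (no linear relationship)
H₁: β₁ ≠ 0 (linear relationship exists)

Test statistic: t = β̂₁ / SE(β̂₁) = 0.2213 / 0.2991 = 0.7399

With df = 19, the two-sided p-value for |t| = 0.7399 is 0.4685.

Decision rule: reject H₀ if p-value < α.
p-value = 0.4685 ≥ α = 0.05 → fail to reject H₀.

There is not sufficient evidence at the 5% significance level to conclude that a linear relationship exists between x and y.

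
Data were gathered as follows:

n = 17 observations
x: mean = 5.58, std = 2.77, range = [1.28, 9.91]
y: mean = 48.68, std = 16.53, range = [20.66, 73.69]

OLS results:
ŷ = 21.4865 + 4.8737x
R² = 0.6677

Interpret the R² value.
R² = 0.6677 means 66.77% of the variation in y is explained by the linear relationship with x. This indicates a moderate fit.

R² = 1 − SS_res/SS_tot compares the residual scatter to the total scatter of y about its mean.

Here R² = 0.6677:
- Explained: 66.77% of the variation in y
- Unexplained (residual): 100% − 66.77% = 33.23%
- Rule of thumb (below 0.3 weak; 0.3 to below 0.7 moderate; 0.7 and above strong) → moderate

Equivalently, for simple linear regression R² = r², so |r| = √0.6677 ≈ 0.8171.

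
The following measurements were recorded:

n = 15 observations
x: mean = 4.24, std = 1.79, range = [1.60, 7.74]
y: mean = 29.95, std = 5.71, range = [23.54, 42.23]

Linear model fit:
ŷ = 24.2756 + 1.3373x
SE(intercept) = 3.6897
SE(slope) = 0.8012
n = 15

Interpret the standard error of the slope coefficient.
The slope 1.3373 is pinned down to within about ±0.8012 (one SE) by these data — relative uncertainty 59.9%, i.e. imprecise.

SE(β̂₁) = s / √Sxx, where s is the residual standard deviation and Sxx = Σ(x − x̄)². It is the yardstick for how far β̂₁ = 1.3373 could plausibly be from the true slope.

Relative precision:
- SE / |β̂₁| = 0.8012 / 1.3373 = 59.9%
- Rule of thumb (under 20%: precise; 20% to under 50%: moderately precise; 50% or more: imprecise) → imprecise

Rough 95% range (±2 SE): 1.3373 ± 1.6024 → (-0.2651, 2.9397).

What drives SE(β̂₁): wider spread of x values → smaller SE; larger n (here n = 15) → smaller SE; more residual scatter → larger SE.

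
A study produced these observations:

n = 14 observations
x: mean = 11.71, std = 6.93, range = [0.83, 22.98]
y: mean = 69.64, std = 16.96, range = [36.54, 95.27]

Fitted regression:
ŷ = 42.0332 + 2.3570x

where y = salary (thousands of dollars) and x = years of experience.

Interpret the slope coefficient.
For each additional year of experience, predicted salary increases by approximately 2.3570 thousand dollars.

β₁ = 2.3570 is the change in predicted salary (thousand dollars) per additional year of experience.

Interpretation:
- Experience up by 1 year → predicted salary increases by 2.3570 thousand dollars
- The effect is assumed constant over the observed range of x (linearity)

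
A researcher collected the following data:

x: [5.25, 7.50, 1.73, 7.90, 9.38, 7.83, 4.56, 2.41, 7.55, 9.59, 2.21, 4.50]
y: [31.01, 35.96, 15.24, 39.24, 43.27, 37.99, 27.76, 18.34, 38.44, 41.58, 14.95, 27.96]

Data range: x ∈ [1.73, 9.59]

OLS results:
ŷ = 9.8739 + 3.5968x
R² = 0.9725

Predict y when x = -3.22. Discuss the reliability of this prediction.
ŷ = -1.7078 (extrapolation — x = -3.22 lies outside [1.73, 9.59], so reliability is low).

Prediction calculation:
ŷ = 9.8739 + 3.5968 × (-3.22)
ŷ = -1.7078

Reliability:
- Data range: x ∈ [1.73, 9.59]
- Prediction point: x = -3.22 is 4.95 units below the observed range → this is EXTRAPOLATION, not interpolation

Why that matters here:
- R² describes fit only over the sampled x values; it says nothing about behaviour beyond them
- Real relationships often flatten, saturate, or turn nonlinear at extremes

The R² = 0.9725 only validates the fit within [1.73, 9.59]; treat ŷ = -1.7078 with caution.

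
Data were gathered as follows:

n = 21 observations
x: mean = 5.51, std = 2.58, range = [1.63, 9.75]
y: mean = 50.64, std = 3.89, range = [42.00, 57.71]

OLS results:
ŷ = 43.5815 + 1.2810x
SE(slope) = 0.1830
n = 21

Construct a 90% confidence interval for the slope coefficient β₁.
The 90% CI for β₁ is (0.9646, 1.5974)

Confidence interval for the slope:

The 90% CI for β₁ is: β̂₁ ± t*(α/2, n-2) × SE(β̂₁)

Step 1: Find critical t-value
- Confidence level = 0.9
- Degrees of freedom = n - 2 = 21 - 2 = 19
- t*(α/2, 19) = 1.7291

Step 2: Calculate margin of error
Margin = 1.7291 × 0.1830 = 0.3164

Step 3: Construct interval
CI = 1.2810 ± 0.3164
CI = (0.9646, 1.5974)

Interpretation: We are 90% confident that the true slope β₁ lies between 0.9646 and 1.5974.
Both endpoints are positive, so the data support a genuinely positive slope at this confidence level.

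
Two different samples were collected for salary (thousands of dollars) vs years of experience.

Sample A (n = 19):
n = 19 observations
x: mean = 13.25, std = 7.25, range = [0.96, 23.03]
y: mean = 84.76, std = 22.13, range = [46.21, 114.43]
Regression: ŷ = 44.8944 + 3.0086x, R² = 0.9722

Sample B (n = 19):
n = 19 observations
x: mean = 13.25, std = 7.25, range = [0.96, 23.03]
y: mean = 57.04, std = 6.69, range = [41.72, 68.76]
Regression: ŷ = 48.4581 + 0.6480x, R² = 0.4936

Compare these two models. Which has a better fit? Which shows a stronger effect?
Model A has the better fit (R² = 0.9722 vs 0.4936). Model A shows the stronger effect (|β₁| = 3.0086 vs 0.6480).

Model Comparison:

Which explains more variance? (R²)
- Model A: R² = 0.9722 → 97.22% of variance in salary explained
- Model B: R² = 0.4936 → 49.36% of variance in salary explained
- 0.9722 > 0.4936 → Model A has the better fit

Strength of effect — compare |β₁|:
- Model A: β₁ = 3.0086 → predicted salary rises 3.0086 thousand dollars per additional year of experience
- Model B: β₁ = 0.6480 → predicted salary rises 0.6480 thousand dollars per additional year of experience
- |3.0086| > |0.6480| → Model A shows the stronger marginal effect

Note: A better fit (higher R²) doesn't necessarily mean a more important relationship.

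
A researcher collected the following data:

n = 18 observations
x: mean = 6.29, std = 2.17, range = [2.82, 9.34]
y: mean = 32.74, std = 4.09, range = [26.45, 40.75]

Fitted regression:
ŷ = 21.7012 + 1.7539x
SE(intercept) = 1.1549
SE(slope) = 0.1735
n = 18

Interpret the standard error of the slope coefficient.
SE(slope) = 0.1735 measures the uncertainty in the estimated slope. The coefficient is estimated precisely (SE/|β̂₁| = 9.9%).

SE(β̂₁) = s / √Sxx, where s is the residual standard deviation and Sxx = Σ(x − x̄)². It is the yardstick for how far β̂₁ = 1.7539 could plausibly be from the true slope.

Relative precision:
- SE / |β̂₁| = 0.1735 / 1.7539 = 9.9%
- Rule of thumb (under 20%: precise; 20% to under 50%: moderately precise; 50% or more: imprecise) → precise

Link to interval estimation: a confidence interval for β₁ is β̂₁ ± t* × 0.1735, so SE sets the half-width per unit of t*.

What drives SE(β̂₁): wider spread of x values → smaller SE; more residual scatter → larger SE.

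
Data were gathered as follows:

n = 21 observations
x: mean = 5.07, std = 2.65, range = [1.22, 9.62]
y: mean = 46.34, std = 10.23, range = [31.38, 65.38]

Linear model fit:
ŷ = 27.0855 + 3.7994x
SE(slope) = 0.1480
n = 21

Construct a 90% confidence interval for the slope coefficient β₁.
The 90% CI for β₁ is (3.5435, 4.0553)

Confidence interval for the slope:

The 90% CI for β₁ is: β̂₁ ± t*(α/2, n-2) × SE(β̂₁)

Step 1: Find critical t-value
- Confidence level = 0.9
- Degrees of freedom = n - 2 = 21 - 2 = 19
- t*(α/2, 19) = 1.7291

Step 2: Calculate margin of error
Margin = 1.7291 × 0.1480 = 0.2559

Step 3: Construct interval
CI = 3.7994 ± 0.2559
CI = (3.5435, 4.0553)

Interpretation: We are 90% confident that the true slope β₁ lies between 3.5435 and 4.0553.
Both endpoints are positive, so the data support a genuinely positive slope at this confidence level.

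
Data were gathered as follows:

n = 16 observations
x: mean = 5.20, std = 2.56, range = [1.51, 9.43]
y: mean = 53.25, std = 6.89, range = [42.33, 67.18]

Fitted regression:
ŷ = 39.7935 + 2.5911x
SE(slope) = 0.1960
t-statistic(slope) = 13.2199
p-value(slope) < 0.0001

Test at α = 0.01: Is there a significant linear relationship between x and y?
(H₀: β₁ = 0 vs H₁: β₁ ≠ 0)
Reject H₀: p-value < 0.0001 < α = 0.01. The linear relationship is significant at the 1% level.

Hypothesis test for the slope coefficient:

H₀: β₁ = 0 (no linear relationship)
H₁: β₁ ≠ 0 (linear relationship exists)

Test statistic: t = β̂₁ / SE(β̂₁) = 2.5911 / 0.1960 = 13.2199

The p-value (<0.0001) is the probability, under H₀, of a t-statistic at least as extreme as |t| = 13.2199 (two-sided, df = n − 2 = 14).

Decision rule: reject H₀ if p-value < α.
p-value < 0.0001 < α = 0.01 → reject H₀.

At α = 0.01 the data do provide convincing evidence of a nonzero slope.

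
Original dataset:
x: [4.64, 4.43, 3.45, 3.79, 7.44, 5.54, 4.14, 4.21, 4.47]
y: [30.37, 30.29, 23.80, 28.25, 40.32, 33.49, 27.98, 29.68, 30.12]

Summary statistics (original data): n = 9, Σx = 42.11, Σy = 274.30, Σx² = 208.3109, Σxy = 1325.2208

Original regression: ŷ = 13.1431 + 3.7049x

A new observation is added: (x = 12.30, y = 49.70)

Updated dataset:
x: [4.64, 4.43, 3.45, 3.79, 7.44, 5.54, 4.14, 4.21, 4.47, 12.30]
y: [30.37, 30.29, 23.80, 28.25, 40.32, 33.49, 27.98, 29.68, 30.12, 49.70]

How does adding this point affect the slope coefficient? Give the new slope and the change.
Adding the point moves β₁ from 3.7049 to 2.7322, i.e. it decreases by 0.9727 (-26.3%).

The new point has HIGH LEVERAGE: x = 12.30 is far from the original mean x̄ = 42.11/9 ≈ 4.68 (original range [3.45, 7.44]).

Step 1: Update the sums with the new point (n goes from 9 to 10)
Σx  = 42.11 + 12.30 = 54.41
Σy  = 274.30 + 49.70 = 324.00
Σx² = 208.3109 + 12.30² = 208.3109 + 151.2900 = 359.6009
Σxy = 1325.2208 + 12.30×49.70 = 1325.2208 + 611.3100 = 1936.5308

Step 2: Recompute the slope with b₁ = (nΣxy − ΣxΣy) / (nΣx² − (Σx)²)
Numerator   = 10×1936.5308 − 54.41×324.00 = 19365.3080 − 17628.8400 = 1736.4680
Denominator = 10×359.6009 − 54.41² = 3596.0090 − 2960.4481 = 635.5609
b₁(new) = 1736.4680 / 635.5609 = 2.7322

(Same formula on the original sums: (9×1325.2208 − 42.11×274.30) / (9×208.3109 − 42.11²) = 376.2142 / 101.5460 = 3.7049, matching the given fit.)

Step 3: Change in slope
Δβ₁ = 2.7322 − 3.7049 = -0.9727
Relative change = -0.9727 / 3.7049 × 100% = -26.3%
→ the slope decreases when the point is added.

A high-leverage point only changes the slope if it is off the original line; here y = 49.70 is below the original trend, so the slope decreases.
In practice: check such a point for data-entry or measurement error.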